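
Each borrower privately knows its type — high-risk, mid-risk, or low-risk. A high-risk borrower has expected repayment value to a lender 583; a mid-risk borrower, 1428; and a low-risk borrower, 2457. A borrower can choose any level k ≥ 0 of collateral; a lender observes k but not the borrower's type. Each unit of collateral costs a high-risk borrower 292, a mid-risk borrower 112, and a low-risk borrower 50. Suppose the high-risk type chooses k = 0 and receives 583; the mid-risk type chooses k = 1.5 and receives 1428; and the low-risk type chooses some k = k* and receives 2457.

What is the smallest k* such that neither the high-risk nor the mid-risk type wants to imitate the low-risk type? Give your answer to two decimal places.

10.69

High-risk type (on-path payoff 583) won't mimic when 583 ≥ 2457 − 292·k*, i.e. k* ≥ 6.42.
Mid-risk type (on-path payoff 1428 − 112×1.5 = 1260) won't mimic when 1260 ≥ 2457 − 112·k*, i.e. k* ≥ 10.69.
Both must hold, so k* = max(6.42, 10.69) = 10.69. The mid-risk type's constraint binds.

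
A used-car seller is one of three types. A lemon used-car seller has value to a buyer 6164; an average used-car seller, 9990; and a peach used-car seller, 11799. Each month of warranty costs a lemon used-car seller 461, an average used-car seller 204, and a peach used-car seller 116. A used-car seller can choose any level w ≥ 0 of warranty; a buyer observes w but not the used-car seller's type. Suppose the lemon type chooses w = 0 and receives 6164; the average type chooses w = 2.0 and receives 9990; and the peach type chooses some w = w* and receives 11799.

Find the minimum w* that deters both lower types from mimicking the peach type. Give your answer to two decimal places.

12.22

Lemon type (on-path payoff 6164) won't mimic when 6164 ≥ 11799 − 461·w*, i.e. w* ≥ 12.22.
Average type (on-path payoff 9990 − 204×2.0 = 9582) won't mimic when 9582 ≥ 11799 − 204·w*, i.e. w* ≥ 10.87.
Both must hold, so w* = max(12.22, 10.87) = 12.22. The lemon type's constraint binds.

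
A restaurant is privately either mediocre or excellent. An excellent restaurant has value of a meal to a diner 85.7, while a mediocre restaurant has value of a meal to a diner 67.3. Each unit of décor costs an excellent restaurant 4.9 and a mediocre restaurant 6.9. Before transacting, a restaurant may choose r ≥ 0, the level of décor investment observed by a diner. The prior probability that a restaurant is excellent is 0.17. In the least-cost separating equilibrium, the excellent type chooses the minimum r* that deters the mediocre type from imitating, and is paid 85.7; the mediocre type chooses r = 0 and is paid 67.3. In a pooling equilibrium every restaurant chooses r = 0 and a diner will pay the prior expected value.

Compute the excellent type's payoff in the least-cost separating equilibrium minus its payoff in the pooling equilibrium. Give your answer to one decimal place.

Least-cost separating signal: r* solves 67.3 = 85.7 − 6.9·r*, so r* = (85.7 − 67.3)/6.9 ≈ 2.6667.
Excellent type's separating payoff: 85.7 − 4.9 × r* = 85.7 − 4.9 × (85.7 − 67.3)/6.9 = 85.7 − 90.16/6.9 ≈ 72.633.
Pooling payoff: 0.17 × 85.7 + 0.83 × 67.3 = 70.428.
Difference: 72.633 − 70.428 = 2.205, i.e. 2.2 to one decimal place.
The excellent type prefers to separate.

2.2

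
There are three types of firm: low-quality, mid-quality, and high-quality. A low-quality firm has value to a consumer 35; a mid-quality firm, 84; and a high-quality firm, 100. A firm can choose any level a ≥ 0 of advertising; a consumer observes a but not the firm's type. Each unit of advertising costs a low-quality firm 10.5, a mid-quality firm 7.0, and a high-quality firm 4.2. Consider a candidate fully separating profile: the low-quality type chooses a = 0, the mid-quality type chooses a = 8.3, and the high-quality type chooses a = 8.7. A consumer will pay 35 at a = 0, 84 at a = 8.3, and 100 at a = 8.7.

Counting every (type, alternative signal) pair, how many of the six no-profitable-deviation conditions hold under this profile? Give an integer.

4

Mid-quality (own payoff 84 − 7.0×8.3 = 25.9): to a=0 gives 35 → profitable ✗; to a=8.7 gives 100 − 7.0×8.7 = 39.1 → profitable ✗.
High-quality (own payoff 100 − 4.2×8.7 = 63.46): to a=0 gives 35 → no gain ✓; to a=8.3 gives 84 − 4.2×8.3 = 49.14 → no gain ✓.
Low-quality (own payoff 35): to a=8.3 gives 84 − 10.5×8.3 = -3.15 → no gain ✓; to a=8.7 gives 100 − 10.5×8.7 = 8.65 → no gain ✓.
4 of the 6 constraints hold; not an equilibrium.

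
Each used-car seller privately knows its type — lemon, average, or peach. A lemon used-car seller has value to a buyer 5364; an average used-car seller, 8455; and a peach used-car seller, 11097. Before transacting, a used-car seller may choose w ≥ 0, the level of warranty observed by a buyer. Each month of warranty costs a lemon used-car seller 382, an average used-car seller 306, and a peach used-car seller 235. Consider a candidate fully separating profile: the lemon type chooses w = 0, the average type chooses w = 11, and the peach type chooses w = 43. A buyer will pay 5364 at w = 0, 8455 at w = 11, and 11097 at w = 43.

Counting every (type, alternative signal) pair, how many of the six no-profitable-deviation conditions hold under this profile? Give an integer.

Lemon (own payoff 5364): to w=11 gives 8455 − 382×11 = 4253 → no gain ✓; to w=43 gives 11097 − 382×43 = -5329 → no gain ✓.
Peach (own payoff 11097 − 235×43 = 992): to w=0 gives 5364 → profitable ✗; to w=11 gives 8455 − 235×11 = 5870 → profitable ✗.
Average (own payoff 8455 − 306×11 = 5089): to w=0 gives 5364 → profitable ✗; to w=43 gives 11097 − 306×43 = -2061 → no gain ✓.
3 of the 6 constraints hold; not an equilibrium.

3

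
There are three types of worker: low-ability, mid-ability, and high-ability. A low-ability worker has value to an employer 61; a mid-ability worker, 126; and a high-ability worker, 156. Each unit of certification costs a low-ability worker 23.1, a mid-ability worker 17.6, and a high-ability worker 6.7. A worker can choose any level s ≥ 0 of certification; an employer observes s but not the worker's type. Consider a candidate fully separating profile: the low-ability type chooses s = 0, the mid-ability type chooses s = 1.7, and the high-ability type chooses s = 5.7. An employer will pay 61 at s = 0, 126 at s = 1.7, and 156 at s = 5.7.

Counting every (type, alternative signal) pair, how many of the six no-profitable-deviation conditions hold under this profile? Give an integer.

5

Low-ability (own payoff 61): to s=1.7 gives 126 − 23.1×1.7 = 86.73 → profitable ✗; to s=5.7 gives 156 − 23.1×5.7 = 24.33 → no gain ✓.
High-ability (own payoff 156 − 6.7×5.7 = 117.81): to s=0 gives 61 → no gain ✓; to s=1.7 gives 126 − 6.7×1.7 = 114.61 → no gain ✓.
Mid-ability (own payoff 126 − 17.6×1.7 = 96.08): to s=0 gives 61 → no gain ✓; to s=5.7 gives 156 − 17.6×5.7 = 55.68 → no gain ✓.
5 of the 6 constraints hold; not an equilibrium.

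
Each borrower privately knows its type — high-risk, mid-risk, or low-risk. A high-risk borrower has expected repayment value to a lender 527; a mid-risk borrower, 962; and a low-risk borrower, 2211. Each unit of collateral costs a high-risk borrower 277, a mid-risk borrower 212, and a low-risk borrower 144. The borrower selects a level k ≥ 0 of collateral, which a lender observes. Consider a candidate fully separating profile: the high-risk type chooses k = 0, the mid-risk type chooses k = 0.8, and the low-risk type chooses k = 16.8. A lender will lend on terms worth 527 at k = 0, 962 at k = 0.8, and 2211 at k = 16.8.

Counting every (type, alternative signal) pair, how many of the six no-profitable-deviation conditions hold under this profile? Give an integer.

3

Mid-risk (own payoff 962 − 212×0.8 = 792.4): to k=0 gives 527 → no gain ✓; to k=16.8 gives 2211 − 212×16.8 = -1350.6 → no gain ✓.
High-risk (own payoff 527): to k=0.8 gives 962 − 277×0.8 = 740.4 → profitable ✗; to k=16.8 gives 2211 − 277×16.8 = -2442.6 → no gain ✓.
Low-risk (own payoff 2211 − 144×16.8 = -208.2): to k=0 gives 527 → profitable ✗; to k=0.8 gives 962 − 144×0.8 = 846.8 → profitable ✗.
3 of the 6 constraints hold; not an equilibrium.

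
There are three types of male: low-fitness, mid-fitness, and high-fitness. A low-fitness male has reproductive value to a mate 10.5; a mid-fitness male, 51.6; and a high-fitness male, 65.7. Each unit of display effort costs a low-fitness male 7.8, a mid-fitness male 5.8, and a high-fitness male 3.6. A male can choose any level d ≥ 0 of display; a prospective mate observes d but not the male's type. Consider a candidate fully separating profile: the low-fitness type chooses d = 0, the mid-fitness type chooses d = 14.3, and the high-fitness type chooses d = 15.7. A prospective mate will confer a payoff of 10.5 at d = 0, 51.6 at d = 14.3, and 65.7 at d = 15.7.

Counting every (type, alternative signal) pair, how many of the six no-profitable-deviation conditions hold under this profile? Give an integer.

3

High-fitness (own payoff 65.7 − 3.6×15.7 = 9.18): to d=0 gives 10.5 → profitable ✗; to d=14.3 gives 51.6 − 3.6×14.3 = 0.12 → no gain ✓.
Mid-fitness (own payoff 51.6 − 5.8×14.3 = -31.34): to d=0 gives 10.5 → profitable ✗; to d=15.7 gives 65.7 − 5.8×15.7 = -25.36 → profitable ✗.
Low-fitness (own payoff 10.5): to d=14.3 gives 51.6 − 7.8×14.3 = -59.94 → no gain ✓; to d=15.7 gives 65.7 − 7.8×15.7 = -56.76 → no gain ✓.
3 of the 6 constraints hold; not an equilibrium.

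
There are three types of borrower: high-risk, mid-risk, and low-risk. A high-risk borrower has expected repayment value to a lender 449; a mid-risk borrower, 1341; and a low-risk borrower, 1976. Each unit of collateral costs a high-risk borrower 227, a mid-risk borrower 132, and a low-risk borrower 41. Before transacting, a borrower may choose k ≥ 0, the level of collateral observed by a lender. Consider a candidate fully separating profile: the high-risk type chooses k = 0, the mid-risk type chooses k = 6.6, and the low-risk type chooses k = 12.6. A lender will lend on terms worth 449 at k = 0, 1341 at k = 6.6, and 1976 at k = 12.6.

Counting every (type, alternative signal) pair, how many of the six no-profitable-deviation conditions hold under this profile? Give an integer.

6

Mid-risk (own payoff 1341 − 132×6.6 = 469.8): to k=0 gives 449 → no gain ✓; to k=12.6 gives 1976 − 132×12.6 = 312.8 → no gain ✓.
Low-risk (own payoff 1976 − 41×12.6 = 1459.4): to k=0 gives 449 → no gain ✓; to k=6.6 gives 1341 − 41×6.6 = 1070.4 → no gain ✓.
High-risk (own payoff 449): to k=6.6 gives 1341 − 227×6.6 = -157.2 → no gain ✓; to k=12.6 gives 1976 − 227×12.6 = -884.2 → no gain ✓.
6 of the 6 constraints hold; this profile is a separating equilibrium.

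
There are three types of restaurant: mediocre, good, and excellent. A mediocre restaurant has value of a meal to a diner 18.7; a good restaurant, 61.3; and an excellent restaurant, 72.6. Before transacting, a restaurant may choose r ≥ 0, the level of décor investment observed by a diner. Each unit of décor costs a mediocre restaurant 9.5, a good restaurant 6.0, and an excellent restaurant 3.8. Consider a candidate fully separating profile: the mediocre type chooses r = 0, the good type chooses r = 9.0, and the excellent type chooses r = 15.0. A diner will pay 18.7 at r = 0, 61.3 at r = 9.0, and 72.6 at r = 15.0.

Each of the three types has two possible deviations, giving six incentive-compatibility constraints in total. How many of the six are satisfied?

3

Good (own payoff 61.3 − 6.0×9.0 = 7.3): to r=0 gives 18.7 → profitable ✗; to r=15.0 gives 72.6 − 6.0×15.0 = -17.4 → no gain ✓.
Excellent (own payoff 72.6 − 3.8×15.0 = 15.6): to r=0 gives 18.7 → profitable ✗; to r=9.0 gives 61.3 − 3.8×9.0 = 27.1 → profitable ✗.
Mediocre (own payoff 18.7): to r=9.0 gives 61.3 − 9.5×9.0 = -24.2 → no gain ✓; to r=15.0 gives 72.6 − 9.5×15.0 = -69.9 → no gain ✓.
3 of the 6 constraints hold; not an equilibrium.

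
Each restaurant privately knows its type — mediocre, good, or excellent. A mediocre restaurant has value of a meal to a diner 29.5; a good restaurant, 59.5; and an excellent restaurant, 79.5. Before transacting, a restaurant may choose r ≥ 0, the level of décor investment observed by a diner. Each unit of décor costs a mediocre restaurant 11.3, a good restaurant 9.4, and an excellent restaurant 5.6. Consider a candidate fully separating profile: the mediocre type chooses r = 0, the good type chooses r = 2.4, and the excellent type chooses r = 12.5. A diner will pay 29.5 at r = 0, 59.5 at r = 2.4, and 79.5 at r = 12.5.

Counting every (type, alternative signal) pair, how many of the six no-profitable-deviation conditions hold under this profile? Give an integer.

Excellent (own payoff 79.5 − 5.6×12.5 = 9.5): to r=0 gives 29.5 → profitable ✗; to r=2.4 gives 59.5 − 5.6×2.4 = 46.06 → profitable ✗.
Mediocre (own payoff 29.5): to r=2.4 gives 59.5 − 11.3×2.4 = 32.38 → profitable ✗; to r=12.5 gives 79.5 − 11.3×12.5 = -61.75 → no gain ✓.
Good (own payoff 59.5 − 9.4×2.4 = 36.94): to r=0 gives 29.5 → no gain ✓; to r=12.5 gives 79.5 − 9.4×12.5 = -38 → no gain ✓.
3 of the 6 constraints hold; not an equilibrium.

3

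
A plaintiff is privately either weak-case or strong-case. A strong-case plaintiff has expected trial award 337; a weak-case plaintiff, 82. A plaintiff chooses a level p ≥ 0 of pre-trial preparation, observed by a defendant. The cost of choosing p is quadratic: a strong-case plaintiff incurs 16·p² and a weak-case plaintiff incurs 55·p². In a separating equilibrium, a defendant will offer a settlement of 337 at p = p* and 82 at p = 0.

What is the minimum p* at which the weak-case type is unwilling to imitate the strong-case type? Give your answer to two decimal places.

2.15

The weak-case type at p = 0 receives 82; imitating at p* yields 337 − 55·p*².
Indifference: 82 = 337 − 55·p*², so p*² = (337 − 82) / 55 ≈ 4.6364.
p* = √4.6364 ≈ 2.15.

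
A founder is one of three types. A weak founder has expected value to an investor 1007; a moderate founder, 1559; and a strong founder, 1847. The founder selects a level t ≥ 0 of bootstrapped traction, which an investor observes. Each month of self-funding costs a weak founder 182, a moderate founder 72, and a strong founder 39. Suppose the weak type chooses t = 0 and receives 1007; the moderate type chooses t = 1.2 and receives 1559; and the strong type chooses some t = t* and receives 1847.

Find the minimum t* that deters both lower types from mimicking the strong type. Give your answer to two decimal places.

5.20

Moderate type (on-path payoff 1559 − 72×1.2 = 1472.6) won't mimic when 1472.6 ≥ 1847 − 72·t*, i.e. t* ≥ 5.20.
Weak type (on-path payoff 1007) won't mimic when 1007 ≥ 1847 − 182·t*, i.e. t* ≥ 4.62.
Both must hold, so t* = max(4.62, 5.20) = 5.20. The moderate type's constraint binds.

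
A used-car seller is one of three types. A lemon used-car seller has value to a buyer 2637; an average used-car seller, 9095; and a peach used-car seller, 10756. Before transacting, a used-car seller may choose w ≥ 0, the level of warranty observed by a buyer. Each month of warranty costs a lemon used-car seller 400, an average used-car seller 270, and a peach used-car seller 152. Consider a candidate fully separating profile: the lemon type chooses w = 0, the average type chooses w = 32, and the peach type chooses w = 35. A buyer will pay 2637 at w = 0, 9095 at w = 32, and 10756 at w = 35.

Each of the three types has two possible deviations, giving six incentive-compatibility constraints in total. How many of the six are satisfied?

Peach (own payoff 10756 − 152×35 = 5436): to w=0 gives 2637 → no gain ✓; to w=32 gives 9095 − 152×32 = 4231 → no gain ✓.
Average (own payoff 9095 − 270×32 = 455): to w=0 gives 2637 → profitable ✗; to w=35 gives 10756 − 270×35 = 1306 → profitable ✗.
Lemon (own payoff 2637): to w=32 gives 9095 − 400×32 = -3705 → no gain ✓; to w=35 gives 10756 − 400×35 = -3244 → no gain ✓.
4 of the 6 constraints hold; not an equilibrium.

4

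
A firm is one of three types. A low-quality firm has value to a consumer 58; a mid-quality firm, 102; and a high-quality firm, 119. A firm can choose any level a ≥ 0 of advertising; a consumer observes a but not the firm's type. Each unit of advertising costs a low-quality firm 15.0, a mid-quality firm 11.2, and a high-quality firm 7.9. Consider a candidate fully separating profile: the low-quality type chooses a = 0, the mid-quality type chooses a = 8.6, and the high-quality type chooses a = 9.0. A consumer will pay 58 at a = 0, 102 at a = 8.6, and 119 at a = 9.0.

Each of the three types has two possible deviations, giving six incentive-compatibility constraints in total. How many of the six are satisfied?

3

High-quality (own payoff 119 − 7.9×9.0 = 47.9): to a=0 gives 58 → profitable ✗; to a=8.6 gives 102 − 7.9×8.6 = 34.06 → no gain ✓.
Mid-quality (own payoff 102 − 11.2×8.6 = 5.68): to a=0 gives 58 → profitable ✗; to a=9.0 gives 119 − 11.2×9.0 = 18.2 → profitable ✗.
Low-quality (own payoff 58): to a=8.6 gives 102 − 15.0×8.6 = -27 → no gain ✓; to a=9.0 gives 119 − 15.0×9.0 = -16 → no gain ✓.
3 of the 6 constraints hold; not an equilibrium.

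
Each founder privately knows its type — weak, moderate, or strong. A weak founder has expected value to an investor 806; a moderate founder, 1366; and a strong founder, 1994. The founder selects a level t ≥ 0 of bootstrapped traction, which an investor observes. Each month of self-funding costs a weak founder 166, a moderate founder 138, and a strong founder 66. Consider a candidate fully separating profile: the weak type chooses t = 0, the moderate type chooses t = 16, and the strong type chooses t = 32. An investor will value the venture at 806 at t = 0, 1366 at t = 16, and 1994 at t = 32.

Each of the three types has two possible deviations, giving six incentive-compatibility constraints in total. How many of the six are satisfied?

3

Weak (own payoff 806): to t=16 gives 1366 − 166×16 = -1290 → no gain ✓; to t=32 gives 1994 − 166×32 = -3318 → no gain ✓.
Strong (own payoff 1994 − 66×32 = -118): to t=0 gives 806 → profitable ✗; to t=16 gives 1366 − 66×16 = 310 → profitable ✗.
Moderate (own payoff 1366 − 138×16 = -842): to t=0 gives 806 → profitable ✗; to t=32 gives 1994 − 138×32 = -2422 → no gain ✓.
3 of the 6 constraints hold; not an equilibrium.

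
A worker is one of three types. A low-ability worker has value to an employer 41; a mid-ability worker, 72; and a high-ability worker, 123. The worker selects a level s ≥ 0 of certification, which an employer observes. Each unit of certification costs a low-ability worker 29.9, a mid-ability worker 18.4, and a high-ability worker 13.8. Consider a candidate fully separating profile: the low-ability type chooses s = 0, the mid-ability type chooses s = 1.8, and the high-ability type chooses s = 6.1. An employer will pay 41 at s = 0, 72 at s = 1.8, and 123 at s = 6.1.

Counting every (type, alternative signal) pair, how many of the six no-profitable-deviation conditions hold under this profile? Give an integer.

High-ability (own payoff 123 − 13.8×6.1 = 38.82): to s=0 gives 41 → profitable ✗; to s=1.8 gives 72 − 13.8×1.8 = 47.16 → profitable ✗.
Low-ability (own payoff 41): to s=1.8 gives 72 − 29.9×1.8 = 18.18 → no gain ✓; to s=6.1 gives 123 − 29.9×6.1 = -59.39 → no gain ✓.
Mid-ability (own payoff 72 − 18.4×1.8 = 38.88): to s=0 gives 41 → profitable ✗; to s=6.1 gives 123 − 18.4×6.1 = 10.76 → no gain ✓.
3 of the 6 constraints hold; not an equilibrium.

3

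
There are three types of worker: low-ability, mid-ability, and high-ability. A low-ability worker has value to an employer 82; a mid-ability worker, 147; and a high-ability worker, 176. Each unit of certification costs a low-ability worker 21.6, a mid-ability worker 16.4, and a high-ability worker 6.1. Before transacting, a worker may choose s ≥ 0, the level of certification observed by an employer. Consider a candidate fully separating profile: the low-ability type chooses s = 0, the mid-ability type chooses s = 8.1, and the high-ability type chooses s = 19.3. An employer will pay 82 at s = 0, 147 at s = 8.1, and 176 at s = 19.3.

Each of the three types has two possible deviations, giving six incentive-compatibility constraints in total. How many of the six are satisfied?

Mid-ability (own payoff 147 − 16.4×8.1 = 14.16): to s=0 gives 82 → profitable ✗; to s=19.3 gives 176 − 16.4×19.3 = -140.52 → no gain ✓.
Low-ability (own payoff 82): to s=8.1 gives 147 − 21.6×8.1 = -27.96 → no gain ✓; to s=19.3 gives 176 − 21.6×19.3 = -240.88 → no gain ✓.
High-ability (own payoff 176 − 6.1×19.3 = 58.27): to s=0 gives 82 → profitable ✗; to s=8.1 gives 147 − 6.1×8.1 = 97.59 → profitable ✗.
3 of the 6 constraints hold; not an equilibrium.

3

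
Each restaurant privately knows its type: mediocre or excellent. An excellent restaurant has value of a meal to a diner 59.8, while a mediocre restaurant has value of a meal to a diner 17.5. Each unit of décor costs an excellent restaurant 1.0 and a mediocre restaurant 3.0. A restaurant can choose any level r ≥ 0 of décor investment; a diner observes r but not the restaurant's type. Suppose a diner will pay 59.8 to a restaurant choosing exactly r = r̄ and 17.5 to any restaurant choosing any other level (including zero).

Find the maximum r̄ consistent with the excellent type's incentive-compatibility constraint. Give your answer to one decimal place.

42.3

Choosing r̄ yields the excellent type 59.8 − 1.0·r̄; choosing zero yields 17.5.
The excellent type is indifferent at 59.8 − 1.0·r̄ = 17.5, i.e. r̄ = (59.8 − 17.5) / 1.0 = 42.3.
For any r̄ above 42.3 the excellent type would rather pool at zero, so separation collapses.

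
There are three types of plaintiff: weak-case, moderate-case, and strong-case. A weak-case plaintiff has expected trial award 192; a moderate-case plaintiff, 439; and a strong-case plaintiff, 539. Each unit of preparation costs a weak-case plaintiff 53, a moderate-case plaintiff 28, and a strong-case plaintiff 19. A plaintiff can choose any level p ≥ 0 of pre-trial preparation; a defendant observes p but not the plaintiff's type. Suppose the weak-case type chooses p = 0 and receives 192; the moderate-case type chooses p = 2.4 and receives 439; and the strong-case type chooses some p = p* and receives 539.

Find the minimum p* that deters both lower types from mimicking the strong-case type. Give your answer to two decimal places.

Moderate-case type (on-path payoff 439 − 28×2.4 = 371.8) won't mimic when 371.8 ≥ 539 − 28·p*, i.e. p* ≥ 5.97.
Weak-case type (on-path payoff 192) won't mimic when 192 ≥ 539 − 53·p*, i.e. p* ≥ 6.55.
Both must hold, so p* = max(6.55, 5.97) = 6.55. The weak-case type's constraint binds.

6.55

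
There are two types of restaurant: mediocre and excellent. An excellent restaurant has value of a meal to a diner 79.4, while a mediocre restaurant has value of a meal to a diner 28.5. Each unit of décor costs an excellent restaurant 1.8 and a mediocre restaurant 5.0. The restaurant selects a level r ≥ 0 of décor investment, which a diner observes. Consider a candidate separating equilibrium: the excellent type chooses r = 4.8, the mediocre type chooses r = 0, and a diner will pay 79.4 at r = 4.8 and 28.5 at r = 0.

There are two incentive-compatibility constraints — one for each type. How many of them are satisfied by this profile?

Mediocre type: stay at 0 → 28.5; mimic → 79.4 − 5.0 × 4.8 = 55.4. IC fails (28.5 < 55.4).
Excellent type: signal → 79.4 − 1.8 × 4.8 = 70.76; deviate to 0 → 28.5. IC holds (70.76 ≥ 28.5).
1 of 2 constraints hold, so this profile is not an equilibrium.

1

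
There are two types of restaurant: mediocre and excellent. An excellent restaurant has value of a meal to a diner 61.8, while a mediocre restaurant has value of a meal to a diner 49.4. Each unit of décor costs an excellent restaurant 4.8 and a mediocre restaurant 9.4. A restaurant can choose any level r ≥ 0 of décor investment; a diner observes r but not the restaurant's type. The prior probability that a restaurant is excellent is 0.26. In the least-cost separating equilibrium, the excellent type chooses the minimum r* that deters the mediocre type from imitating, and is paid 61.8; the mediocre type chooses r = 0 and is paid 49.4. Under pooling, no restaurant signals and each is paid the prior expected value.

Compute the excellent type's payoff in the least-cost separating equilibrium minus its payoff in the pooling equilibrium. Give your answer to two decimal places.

Least-cost separating signal: r* solves 49.4 = 61.8 − 9.4·r*, so r* = (61.8 − 49.4)/9.4 ≈ 1.3191.
Excellent type's separating payoff: 61.8 − 4.8 × r* = 61.8 − 4.8 × (61.8 − 49.4)/9.4 = 61.8 − 59.52/9.4 ≈ 55.4681.
Pooling payoff: 0.26 × 61.8 + 0.74 × 49.4 = 52.624.
Difference: 55.4681 − 52.624 = 2.8441, i.e. 2.84 to two decimal places.
The excellent type prefers to separate.

2.84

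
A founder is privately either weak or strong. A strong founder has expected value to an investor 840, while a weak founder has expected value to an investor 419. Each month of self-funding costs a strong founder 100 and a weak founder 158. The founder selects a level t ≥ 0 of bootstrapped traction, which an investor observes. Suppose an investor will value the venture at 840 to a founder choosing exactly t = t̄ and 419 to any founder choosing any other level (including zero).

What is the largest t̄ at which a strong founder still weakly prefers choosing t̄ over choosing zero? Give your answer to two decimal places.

4.21

Choosing t̄ yields the strong type 840 − 100·t̄; choosing zero yields 419.
The strong type is indifferent at 840 − 100·t̄ = 419, i.e. t̄ = (840 − 419) / 100 = 4.21.
For any t̄ above 4.21 the strong type would rather pool at zero, so separation collapses.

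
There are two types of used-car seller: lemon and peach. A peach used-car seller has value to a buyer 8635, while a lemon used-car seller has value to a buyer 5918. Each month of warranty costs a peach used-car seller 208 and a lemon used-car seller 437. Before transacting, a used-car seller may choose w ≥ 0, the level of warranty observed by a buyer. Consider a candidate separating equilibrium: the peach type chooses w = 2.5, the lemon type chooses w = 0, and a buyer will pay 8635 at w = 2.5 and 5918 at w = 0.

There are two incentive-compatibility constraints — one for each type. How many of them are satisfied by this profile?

Lemon type: stay at 0 → 5918; mimic → 8635 − 437 × 2.5 = 7542.5. IC fails (5918 < 7542.5).
Peach type: signal → 8635 − 208 × 2.5 = 8115; deviate to 0 → 5918. IC holds (8115 ≥ 5918).
1 of 2 constraints hold, so this profile is not an equilibrium.

1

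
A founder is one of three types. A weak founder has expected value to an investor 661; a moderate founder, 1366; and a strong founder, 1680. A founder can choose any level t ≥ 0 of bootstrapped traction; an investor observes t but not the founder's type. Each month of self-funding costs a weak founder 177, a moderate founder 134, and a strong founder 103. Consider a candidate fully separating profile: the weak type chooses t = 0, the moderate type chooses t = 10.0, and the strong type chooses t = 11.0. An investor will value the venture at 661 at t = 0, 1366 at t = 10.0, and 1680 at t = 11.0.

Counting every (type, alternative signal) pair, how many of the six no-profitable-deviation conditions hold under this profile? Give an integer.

Moderate (own payoff 1366 − 134×10.0 = 26): to t=0 gives 661 → profitable ✗; to t=11.0 gives 1680 − 134×11.0 = 206 → profitable ✗.
Weak (own payoff 661): to t=10.0 gives 1366 − 177×10.0 = -404 → no gain ✓; to t=11.0 gives 1680 − 177×11.0 = -267 → no gain ✓.
Strong (own payoff 1680 − 103×11.0 = 547): to t=0 gives 661 → profitable ✗; to t=10.0 gives 1366 − 103×10.0 = 336 → no gain ✓.
3 of the 6 constraints hold; not an equilibrium.

3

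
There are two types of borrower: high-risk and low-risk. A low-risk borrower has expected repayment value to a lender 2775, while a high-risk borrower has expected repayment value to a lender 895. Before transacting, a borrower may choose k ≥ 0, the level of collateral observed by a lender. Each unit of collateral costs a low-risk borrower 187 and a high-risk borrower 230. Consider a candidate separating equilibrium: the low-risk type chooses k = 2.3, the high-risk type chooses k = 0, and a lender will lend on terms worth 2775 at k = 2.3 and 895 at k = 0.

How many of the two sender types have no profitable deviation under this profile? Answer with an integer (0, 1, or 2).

1

High-risk type: stay at 0 → 895; mimic → 2775 − 230 × 2.3 = 2246. IC fails (895 < 2246).
Low-risk type: signal → 2775 − 187 × 2.3 = 2344.9; deviate to 0 → 895. IC holds (2344.9 ≥ 895).
1 of 2 constraints hold, so this profile is not an equilibrium.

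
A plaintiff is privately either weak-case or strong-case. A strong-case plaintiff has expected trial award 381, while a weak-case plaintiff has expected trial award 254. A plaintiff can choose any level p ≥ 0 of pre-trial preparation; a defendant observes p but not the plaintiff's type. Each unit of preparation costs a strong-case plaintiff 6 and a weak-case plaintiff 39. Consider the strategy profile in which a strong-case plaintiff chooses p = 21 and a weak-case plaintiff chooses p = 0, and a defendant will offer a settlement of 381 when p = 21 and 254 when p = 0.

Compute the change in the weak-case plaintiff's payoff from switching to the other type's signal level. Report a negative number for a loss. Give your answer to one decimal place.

Playing p = 0 the weak-case plaintiff receives 254.
Deviating to p = 21 brings payment 381 at cost 39 × 21 = 819, netting -438.
Gain from deviating: -438 − 254 = -692.0.
The gain is negative, so the weak-case type's incentive-compatibility constraint is satisfied.

-692.0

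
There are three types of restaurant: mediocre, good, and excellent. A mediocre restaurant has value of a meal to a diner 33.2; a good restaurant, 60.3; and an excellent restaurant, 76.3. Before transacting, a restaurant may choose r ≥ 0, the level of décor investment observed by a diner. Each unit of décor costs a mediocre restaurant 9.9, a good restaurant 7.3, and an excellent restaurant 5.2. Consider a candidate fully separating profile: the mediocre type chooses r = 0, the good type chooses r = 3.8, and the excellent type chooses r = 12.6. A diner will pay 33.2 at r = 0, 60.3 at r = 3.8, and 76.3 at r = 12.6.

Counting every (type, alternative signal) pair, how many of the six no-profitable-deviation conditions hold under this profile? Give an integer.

3

Good (own payoff 60.3 − 7.3×3.8 = 32.56): to r=0 gives 33.2 → profitable ✗; to r=12.6 gives 76.3 − 7.3×12.6 = -15.68 → no gain ✓.
Mediocre (own payoff 33.2): to r=3.8 gives 60.3 − 9.9×3.8 = 22.68 → no gain ✓; to r=12.6 gives 76.3 − 9.9×12.6 = -48.44 → no gain ✓.
Excellent (own payoff 76.3 − 5.2×12.6 = 10.78): to r=0 gives 33.2 → profitable ✗; to r=3.8 gives 60.3 − 5.2×3.8 = 40.54 → profitable ✗.
3 of the 6 constraints hold; not an equilibrium.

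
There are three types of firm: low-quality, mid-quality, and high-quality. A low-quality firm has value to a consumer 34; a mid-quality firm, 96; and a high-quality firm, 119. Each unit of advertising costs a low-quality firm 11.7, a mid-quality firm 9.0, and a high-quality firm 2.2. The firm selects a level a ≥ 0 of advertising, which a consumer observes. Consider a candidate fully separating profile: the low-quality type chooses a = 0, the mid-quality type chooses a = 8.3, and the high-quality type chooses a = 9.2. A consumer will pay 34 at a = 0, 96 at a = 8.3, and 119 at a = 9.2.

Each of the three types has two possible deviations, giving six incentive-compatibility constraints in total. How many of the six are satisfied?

High-quality (own payoff 119 − 2.2×9.2 = 98.76): to a=0 gives 34 → no gain ✓; to a=8.3 gives 96 − 2.2×8.3 = 77.74 → no gain ✓.
Mid-quality (own payoff 96 − 9.0×8.3 = 21.3): to a=0 gives 34 → profitable ✗; to a=9.2 gives 119 − 9.0×9.2 = 36.2 → profitable ✗.
Low-quality (own payoff 34): to a=8.3 gives 96 − 11.7×8.3 = -1.11 → no gain ✓; to a=9.2 gives 119 − 11.7×9.2 = 11.36 → no gain ✓.
4 of the 6 constraints hold; not an equilibrium.

4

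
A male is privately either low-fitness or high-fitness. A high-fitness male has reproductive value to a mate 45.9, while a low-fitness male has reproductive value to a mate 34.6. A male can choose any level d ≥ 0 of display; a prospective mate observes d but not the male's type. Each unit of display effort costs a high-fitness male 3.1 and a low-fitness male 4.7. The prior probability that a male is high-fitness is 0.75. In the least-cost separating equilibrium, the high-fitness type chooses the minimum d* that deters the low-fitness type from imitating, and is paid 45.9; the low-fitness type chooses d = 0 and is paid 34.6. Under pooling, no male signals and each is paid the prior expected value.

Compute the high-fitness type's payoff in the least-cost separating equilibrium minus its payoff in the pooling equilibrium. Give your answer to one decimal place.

-4.6

Least-cost separating signal: d* solves 34.6 = 45.9 − 4.7·d*, so d* = (45.9 − 34.6)/4.7 ≈ 2.4043.
High-fitness type's separating payoff: 45.9 − 3.1 × d* = 45.9 − 3.1 × (45.9 − 34.6)/4.7 = 45.9 − 35.03/4.7 ≈ 38.447.
Pooling payoff: 0.75 × 45.9 + 0.25 × 34.6 = 43.075.
Difference: 38.447 − 43.075 = -4.628, i.e. -4.6 to one decimal place.
The high-fitness type would prefer the pooling outcome.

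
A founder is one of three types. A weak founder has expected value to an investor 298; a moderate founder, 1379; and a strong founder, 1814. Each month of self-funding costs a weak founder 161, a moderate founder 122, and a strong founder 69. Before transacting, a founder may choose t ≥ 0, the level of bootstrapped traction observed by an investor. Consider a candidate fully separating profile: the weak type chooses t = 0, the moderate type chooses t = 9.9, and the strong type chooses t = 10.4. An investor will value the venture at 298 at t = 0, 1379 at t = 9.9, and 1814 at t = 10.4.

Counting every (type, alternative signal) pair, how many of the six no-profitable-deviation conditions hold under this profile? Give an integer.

4

Strong (own payoff 1814 − 69×10.4 = 1096.4): to t=0 gives 298 → no gain ✓; to t=9.9 gives 1379 − 69×9.9 = 695.9 → no gain ✓.
Moderate (own payoff 1379 − 122×9.9 = 171.2): to t=0 gives 298 → profitable ✗; to t=10.4 gives 1814 − 122×10.4 = 545.2 → profitable ✗.
Weak (own payoff 298): to t=9.9 gives 1379 − 161×9.9 = -214.9 → no gain ✓; to t=10.4 gives 1814 − 161×10.4 = 139.6 → no gain ✓.
4 of the 6 constraints hold; not an equilibrium.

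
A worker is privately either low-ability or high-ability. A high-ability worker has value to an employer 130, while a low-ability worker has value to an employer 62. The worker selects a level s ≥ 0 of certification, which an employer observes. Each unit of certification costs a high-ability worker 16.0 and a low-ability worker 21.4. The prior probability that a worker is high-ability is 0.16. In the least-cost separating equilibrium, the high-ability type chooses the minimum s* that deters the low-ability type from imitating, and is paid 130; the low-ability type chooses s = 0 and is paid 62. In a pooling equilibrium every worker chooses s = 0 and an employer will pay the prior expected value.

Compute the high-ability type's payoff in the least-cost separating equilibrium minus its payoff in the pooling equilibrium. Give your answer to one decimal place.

Least-cost separating signal: s* solves 62 = 130 − 21.4·s*, so s* = (130 − 62)/21.4 ≈ 3.1776.
High-ability type's separating payoff: 130 − 16.0 × s* = 130 − 16.0 × (130 − 62)/21.4 = 130 − 1088/21.4 ≈ 79.159.
Pooling payoff: 0.16 × 130 + 0.84 × 62 = 72.88.
Difference: 79.159 − 72.88 = 6.279, i.e. 6.3 to one decimal place.
The high-ability type prefers to separate.

6.3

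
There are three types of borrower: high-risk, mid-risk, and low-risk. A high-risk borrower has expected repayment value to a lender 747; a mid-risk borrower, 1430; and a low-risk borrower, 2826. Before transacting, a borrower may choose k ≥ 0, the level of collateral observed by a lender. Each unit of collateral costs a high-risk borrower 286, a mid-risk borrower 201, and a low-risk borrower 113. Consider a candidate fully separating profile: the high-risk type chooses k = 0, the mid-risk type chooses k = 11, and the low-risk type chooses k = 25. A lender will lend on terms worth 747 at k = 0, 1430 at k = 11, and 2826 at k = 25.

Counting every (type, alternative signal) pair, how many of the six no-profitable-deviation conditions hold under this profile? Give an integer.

3

Mid-risk (own payoff 1430 − 201×11 = -781): to k=0 gives 747 → profitable ✗; to k=25 gives 2826 − 201×25 = -2199 → no gain ✓.
Low-risk (own payoff 2826 − 113×25 = 1): to k=0 gives 747 → profitable ✗; to k=11 gives 1430 − 113×11 = 187 → profitable ✗.
High-risk (own payoff 747): to k=11 gives 1430 − 286×11 = -1716 → no gain ✓; to k=25 gives 2826 − 286×25 = -4324 → no gain ✓.
3 of the 6 constraints hold; not an equilibrium.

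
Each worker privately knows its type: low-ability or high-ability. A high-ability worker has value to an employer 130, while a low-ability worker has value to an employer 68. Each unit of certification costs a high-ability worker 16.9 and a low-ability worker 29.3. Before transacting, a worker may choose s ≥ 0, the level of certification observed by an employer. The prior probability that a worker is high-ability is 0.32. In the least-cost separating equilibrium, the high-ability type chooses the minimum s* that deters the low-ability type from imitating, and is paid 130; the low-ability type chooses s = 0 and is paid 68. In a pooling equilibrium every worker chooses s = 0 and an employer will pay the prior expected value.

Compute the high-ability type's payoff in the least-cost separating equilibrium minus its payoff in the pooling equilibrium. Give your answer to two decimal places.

6.40

Least-cost separating signal: s* solves 68 = 130 − 29.3·s*, so s* = (130 − 68)/29.3 ≈ 2.1160.
High-ability type's separating payoff: 130 − 16.9 × s* = 130 − 16.9 × (130 − 68)/29.3 = 130 − 1047.8/29.3 ≈ 94.2389.
Pooling payoff: 0.32 × 130 + 0.68 × 68 = 87.84.
Difference: 94.2389 − 87.84 = 6.3989, i.e. 6.40 to two decimal places.
The high-ability type prefers to separate.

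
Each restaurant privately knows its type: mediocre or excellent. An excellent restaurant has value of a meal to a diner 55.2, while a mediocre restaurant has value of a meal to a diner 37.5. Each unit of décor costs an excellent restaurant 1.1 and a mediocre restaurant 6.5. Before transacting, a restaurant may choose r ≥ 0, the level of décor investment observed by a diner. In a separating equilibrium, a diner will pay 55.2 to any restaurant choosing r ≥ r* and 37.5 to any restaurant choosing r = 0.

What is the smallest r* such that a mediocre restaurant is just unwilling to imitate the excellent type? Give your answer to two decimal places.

A mediocre restaurant choosing r = 0 receives 37.5.
Imitating at r* instead would pay 55.2 at cost 6.5·r*, netting 55.2 − 6.5·r*.
Indifference: 37.5 = 55.2 − 6.5·r*, so r* = (55.2 − 37.5) / 6.5 ≈ 2.72.
This is the mediocre type's binding incentive-compatibility constraint; any r ≥ 2.72 sustains separation on that side.

2.72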